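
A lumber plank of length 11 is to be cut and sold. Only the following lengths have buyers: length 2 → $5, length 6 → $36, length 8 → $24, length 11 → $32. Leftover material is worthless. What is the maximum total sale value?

Build f[k] bottom-up: f[k] = max over allowed piece i of (p[i] + f[k−i]).
f[1] = 0
f[2] = 5
f[3] = 5
f[4] = 10  (first piece 2, then f[2]=5)
f[5] = 10
f[6] = 36
f[7] = 36
f[8] = 41  (first piece 2, then f[6]=36)
f[9] = 41
f[10] = 46  (first piece 2, then f[8]=41)
f[11] = 46
One optimal cutting: pieces 6 + 2 + 2 with 1 foot of scrap → $46.

46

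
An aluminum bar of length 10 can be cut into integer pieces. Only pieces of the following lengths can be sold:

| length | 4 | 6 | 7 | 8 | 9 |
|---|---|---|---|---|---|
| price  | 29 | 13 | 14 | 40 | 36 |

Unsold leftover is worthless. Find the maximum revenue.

Build f[k] bottom-up: f[k] = max over allowed piece i of (p[i] + f[k−i]).
f[1] = 0
f[2] = 0
f[3] = 0
f[4] = 29
f[5] = 29
f[6] = max(29+0, 13+0) = 29
f[7] = max(29+0, 13+0, 14+0) = 29
f[8] = max(29+29, 13+0, 14+0, 40+0) = 58
f[9] = max(29+29, 13+0, 14+0, 40+0, 36+0) = 58
f[10] = max(29+29, 13+29, 14+0, 40+0, 36+0) = 58
One optimal cutting: pieces 4 + 4 with 2 cm of scrap → $58.

58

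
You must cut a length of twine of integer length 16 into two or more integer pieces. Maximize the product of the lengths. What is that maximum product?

324

Define P[k] = max over 1≤i<k of i · max(k−i, P[k−i]); the inner max lets the remainder stay uncut if that's better.
P[2] = 1×max(1,0) = 1×1 = 1
P[3] = 1×max(2,1) = 1×2 = 2
P[4] = 2×max(2,1) = 2×2 = 4
P[5] = 2×max(3,2) = 2×3 = 6
P[6] = 3×max(3,2) = 3×3 = 9
P[7] = 2×max(5,6) = 2×6 = 12
P[8] = 2×max(6,9) = 2×9 = 18
P[9] = 3×max(6,9) = 3×9 = 27
P[10] = 2×max(8,18) = 2×18 = 36
P[11] = 2×max(9,27) = 2×27 = 54
P[12] = 3×max(9,27) = 3×27 = 81
P[13] = 2×max(11,54) = 2×54 = 108
P[14] = 2×max(12,81) = 2×81 = 162
P[15] = 3×max(12,81) = 3×81 = 243
P[16] = 2×max(14,162) = 2×162 = 324
One optimal split: 3 + 3 + 3 + 3 + 2 + 2; product 3×3×3×3×2×2 = 324.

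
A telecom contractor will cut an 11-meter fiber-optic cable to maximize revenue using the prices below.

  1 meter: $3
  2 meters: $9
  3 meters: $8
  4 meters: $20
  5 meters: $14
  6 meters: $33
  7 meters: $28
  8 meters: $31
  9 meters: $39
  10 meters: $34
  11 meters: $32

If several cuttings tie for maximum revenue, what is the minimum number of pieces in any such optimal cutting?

Consider every possible first cut. r[k] is the best of p[i]+r[k−i] over all sellable i≤k.
r[1] = 3
r[2] = 9
r[3] = 12  (first piece 1, then r[2]=9)
r[4] = 20
r[5] = 23  (first piece 1, then r[4]=20)
r[6] = 33
r[7] = 36  (first piece 1, then r[6]=33)
r[8] = 42  (first piece 2, then r[6]=33)
r[9] = 45  (first piece 1, then r[8]=42)
r[10] = 53  (first piece 4, then r[6]=33)
r[11] = 56  (first piece 1, then r[10]=53)
Maximum revenue is $56.
Now minimize piece count subject to staying optimal: for each k, pieces[k] = 1 + min over i with p[i]+r[k−i]=r[k] of pieces[k−i].
pieces[8] = 2
pieces[9] = 3
pieces[10] = 2
pieces[11] = 3

3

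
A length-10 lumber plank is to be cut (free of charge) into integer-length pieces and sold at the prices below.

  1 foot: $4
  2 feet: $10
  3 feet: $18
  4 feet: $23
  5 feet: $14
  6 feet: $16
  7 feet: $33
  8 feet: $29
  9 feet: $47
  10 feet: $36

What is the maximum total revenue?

59

Build R[k] bottom-up: R[k] = max over allowed piece i of (p[i] + R[k−i]).
R[1] = 4
R[2] = max(4+4, 10+0) = 10
R[3] = max(4+10, 10+4, 18+0) = 18
R[4] = max(4+18, 10+10, 18+4, 23+0) = 23
R[5] = max(4+23, 10+18, 18+10, 23+4, 14+0) = 28
R[6] = max(4+28, 10+23, 18+18, 23+10, 14+4, 16+0) = 36
R[7] = max(4+36, 10+28, 18+23, …, 16+4, 33+0) = 41
R[8] = max(4+41, 10+36, 18+28, …, 33+4, 29+0) = 46
R[9] = max(4+46, 10+41, 18+36, …, 29+4, 47+0) = 54
R[10] = max(4+54, 10+46, 18+41, …, 47+4, 36+0) = 59
One optimal cutting: 4 + 3 + 3 → $23 + $18 + $18 = $59.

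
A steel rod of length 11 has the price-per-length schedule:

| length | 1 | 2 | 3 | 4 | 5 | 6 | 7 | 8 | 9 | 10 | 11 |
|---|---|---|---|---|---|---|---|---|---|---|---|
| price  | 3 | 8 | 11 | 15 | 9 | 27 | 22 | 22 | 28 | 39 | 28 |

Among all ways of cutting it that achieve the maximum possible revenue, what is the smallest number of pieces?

Let r[k] be the best obtainable value from length k. For each k, try every first piece i and keep the best of price[i] + r[k−i].
r[1] = 3
r[2] = 8
r[3] = 11  (first piece 1, then r[2]=8)
r[4] = 16  (first piece 2, then r[2]=8)
r[5] = 19  (first piece 1, then r[4]=16)
r[6] = 27
r[7] = 30  (first piece 1, then r[6]=27)
r[8] = 35  (first piece 2, then r[6]=27)
r[9] = 38  (first piece 1, then r[8]=35)
r[10] = 43  (first piece 2, then r[8]=35)
r[11] = 46  (first piece 1, then r[10]=43)
Maximum revenue is $46.
Now minimize piece count subject to staying optimal: for each k, pieces[k] = 1 + min over i with p[i]+r[k−i]=r[k] of pieces[k−i].
pieces[8] = 2
pieces[9] = 2
pieces[10] = 3
pieces[11] = 3

3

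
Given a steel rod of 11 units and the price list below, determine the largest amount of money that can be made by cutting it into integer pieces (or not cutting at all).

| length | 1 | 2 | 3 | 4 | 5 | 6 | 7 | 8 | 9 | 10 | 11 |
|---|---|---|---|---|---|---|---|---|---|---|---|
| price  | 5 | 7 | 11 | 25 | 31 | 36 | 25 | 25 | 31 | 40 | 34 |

67

Consider every possible first cut. best[k] is the best of p[i]+best[k−i] over all sellable i≤k.
best[1] = 5
best[2] = 10  (first piece 1, then best[1]=5)
best[3] = 15  (first piece 1, then best[2]=10)
best[4] = 25
best[5] = 31
best[6] = 36  (first piece 1, then best[5]=31)
best[7] = 41  (first piece 1, then best[6]=36)
best[8] = 50  (first piece 4, then best[4]=25)
best[9] = 56  (first piece 4, then best[5]=31)
best[10] = 62  (first piece 5, then best[5]=31)
best[11] = 67  (first piece 1, then best[10]=62)
One optimal cutting: 5 + 5 + 1 → $31 + $31 + $5 = $67.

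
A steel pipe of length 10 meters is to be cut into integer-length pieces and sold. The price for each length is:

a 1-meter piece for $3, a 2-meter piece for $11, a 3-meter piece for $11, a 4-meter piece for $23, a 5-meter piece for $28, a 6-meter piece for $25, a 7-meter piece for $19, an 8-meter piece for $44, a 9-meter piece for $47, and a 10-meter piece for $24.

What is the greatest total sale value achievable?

57

Consider every possible first cut. v[k] is the best of p[i]+v[k−i] over all sellable i≤k.
v[1] = 3
v[2] = max(3+3, 11+0) = 11
v[3] = max(3+11, 11+3, 11+0) = 14
v[4] = max(3+14, 11+11, 11+3, 23+0) = 23
v[5] = max(3+23, 11+14, 11+11, 23+3, 28+0) = 28
v[6] = max(3+28, 11+23, 11+14, 23+11, 28+3, 25+0) = 34
v[7] = max(3+34, 11+28, 11+23, …, 25+3, 19+0) = 39
v[8] = max(3+39, 11+34, 11+28, …, 19+3, 44+0) = 46
v[9] = max(3+46, 11+39, 11+34, …, 44+3, 47+0) = 51
v[10] = max(3+51, 11+46, 11+39, …, 47+3, 24+0) = 57
One optimal cutting: 4 + 4 + 2 → $23 + $23 + $11 = $57.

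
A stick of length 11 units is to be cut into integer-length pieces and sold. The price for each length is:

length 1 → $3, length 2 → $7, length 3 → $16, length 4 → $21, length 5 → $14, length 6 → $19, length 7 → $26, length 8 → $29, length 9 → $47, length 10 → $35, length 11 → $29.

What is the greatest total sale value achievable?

Build R[k] bottom-up: R[k] = max over allowed piece i of (p[i] + R[k−i]).
R[1] = 3
R[2] = max(3+3, 7+0) = 7
R[3] = max(3+7, 7+3, 16+0) = 16
R[4] = max(3+16, 7+7, 16+3, 21+0) = 21
R[5] = max(3+21, 7+16, 16+7, 21+3, 14+0) = 24
R[6] = max(3+24, 7+21, 16+16, 21+7, 14+3, 19+0) = 32
R[7] = max(3+32, 7+24, 16+21, …, 19+3, 26+0) = 37
R[8] = max(3+37, 7+32, 16+24, …, 26+3, 29+0) = 42
R[9] = max(3+42, 7+37, 16+32, …, 29+3, 47+0) = 48
R[10] = max(3+48, 7+42, 16+37, …, 47+3, 35+0) = 53
R[11] = max(3+53, 7+48, 16+42, …, 35+3, 29+0) = 58
One optimal cutting: 4 + 4 + 3 → $21 + $21 + $16 = $58.

58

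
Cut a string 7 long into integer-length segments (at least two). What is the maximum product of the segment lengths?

12

Define m[k] = max over 1≤i<k of i · max(k−i, m[k−i]); the inner max lets the remainder stay uncut if that's better.
m[2] = 1·max(1,0) = 1·1 = 1
m[3] = 1·max(2,1) = 1·2 = 2
m[4] = 2·max(2,1) = 2·2 = 4
m[5] = 2·max(3,2) = 2·3 = 6
m[6] = 3·max(3,2) = 3·3 = 9
m[7] = 2·max(5,6) = 2·6 = 12
One optimal split: 3 + 2 + 2; product 3·2·2 = 12.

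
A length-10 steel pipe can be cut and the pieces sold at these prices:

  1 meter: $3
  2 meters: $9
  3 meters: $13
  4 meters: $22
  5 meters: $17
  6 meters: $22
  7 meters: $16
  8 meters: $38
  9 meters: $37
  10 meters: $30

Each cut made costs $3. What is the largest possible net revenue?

47

Build r[k] bottom-up: r[k] = max over allowed piece i of (p[i] + r[k−i]) − 3 per cut.
r[1] = 3
r[2] = max(3+3-3, 9+0) = 9
r[3] = max(3+9-3, 9+3-3, 13+0) = 13
r[4] = max(3+13-3, 9+9-3, 13+3-3, 22+0) = 22
r[5] = max(3+22-3, 9+13-3, 13+9-3, 22+3-3, 17+0) = 22
r[6] = max(3+22-3, 9+22-3, 13+13-3, 22+9-3, 17+3-3, 22+0) = 28
r[7] = max(3+28-3, 9+22-3, 13+22-3, …, 22+3-3, 16+0) = 32
r[8] = max(3+32-3, 9+28-3, 13+22-3, …, 16+3-3, 38+0) = 41
r[9] = max(3+41-3, 9+32-3, 13+28-3, …, 38+3-3, 37+0) = 41
r[10] = max(3+41-3, 9+41-3, 13+32-3, …, 37+3-3, 30+0) = 47
One optimal plan: pieces 4 + 4 + 2 (2 cuts) → $53 − $6 = $47.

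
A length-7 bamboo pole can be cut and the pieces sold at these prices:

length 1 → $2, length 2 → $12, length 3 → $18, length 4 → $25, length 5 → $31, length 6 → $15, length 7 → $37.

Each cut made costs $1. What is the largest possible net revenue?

Let net[k] be the best obtainable value from length k. For each k, try every first piece i and keep the best of price[i] + net[k−i] minus the 1 cut fee when i<k.
net[1] = 2
net[2] = max(2+2-1, 12+0) = 12
net[3] = max(2+12-1, 12+2-1, 18+0) = 18
net[4] = max(2+18-1, 12+12-1, 18+2-1, 25+0) = 25
net[5] = max(2+25-1, 12+18-1, 18+12-1, 25+2-1, 31+0) = 31
net[6] = max(2+31-1, 12+25-1, 18+18-1, 25+12-1, 31+2-1, 15+0) = 36
net[7] = max(2+36-1, 12+31-1, 18+25-1, …, 15+2-1, 37+0) = 42
One optimal plan: pieces 5 + 2 (1 cut) → $43 − $1 = $42.

42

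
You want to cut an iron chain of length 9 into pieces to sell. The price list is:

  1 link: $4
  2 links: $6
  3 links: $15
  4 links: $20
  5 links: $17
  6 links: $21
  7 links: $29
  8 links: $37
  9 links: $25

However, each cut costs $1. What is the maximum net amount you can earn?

Let v[k] be the best obtainable value from length k. For each k, try every first piece i and keep the best of price[i] + v[k−i] minus the 1 cut fee when i<k.
v[1] = 4
v[2] = max(4+4-1, 6+0) = 7
v[3] = max(4+7-1, 6+4-1, 15+0) = 15
v[4] = max(4+15-1, 6+7-1, 15+4-1, 20+0) = 20
v[5] = max(4+20-1, 6+15-1, 15+7-1, 20+4-1, 17+0) = 23
v[6] = max(4+23-1, 6+20-1, 15+15-1, 20+7-1, 17+4-1, 21+0) = 29
v[7] = max(4+29-1, 6+23-1, 15+20-1, …, 21+4-1, 29+0) = 34
v[8] = max(4+34-1, 6+29-1, 15+23-1, …, 29+4-1, 37+0) = 39
v[9] = max(4+39-1, 6+34-1, 15+29-1, …, 37+4-1, 25+0) = 43
One optimal plan: pieces 3 + 3 + 3 (2 cuts) → $45 − $2 = $43.

43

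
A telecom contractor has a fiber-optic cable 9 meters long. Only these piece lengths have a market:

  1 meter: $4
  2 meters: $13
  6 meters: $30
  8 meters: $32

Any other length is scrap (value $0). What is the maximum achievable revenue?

Build f[k] bottom-up: f[k] = max over allowed piece i of (p[i] + f[k−i]).
f[1] = 4
f[2] = max(4+4, 13+0) = 13
f[3] = max(4+13, 13+4) = 17
f[4] = max(4+17, 13+13) = 26
f[5] = max(4+26, 13+17) = 30
f[6] = max(4+30, 13+26, 30+0) = 39
f[7] = max(4+39, 13+30, 30+4) = 43
f[8] = max(4+43, 13+39, 30+13, 32+0) = 52
f[9] = max(4+52, 13+43, 30+17, 32+4) = 56
One optimal cutting: 2 + 2 + 2 + 2 + 1 → $56.

56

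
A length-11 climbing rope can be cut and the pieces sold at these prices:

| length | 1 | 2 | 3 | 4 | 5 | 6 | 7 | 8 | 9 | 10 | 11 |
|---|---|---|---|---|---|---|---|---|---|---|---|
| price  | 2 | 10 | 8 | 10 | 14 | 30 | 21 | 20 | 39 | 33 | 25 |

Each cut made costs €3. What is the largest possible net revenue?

46

Let r[k] be the best obtainable value from length k. For each k, try every first piece i and keep the best of price[i] + r[k−i] minus the 3 cut fee when i<k.
r[1] = 2
r[2] = 10
r[3] = 9  (first piece 1, then r[2]=10)
r[4] = 17  (first piece 2, then r[2]=10)
r[5] = 16  (first piece 1, then r[4]=17)
r[6] = 30
r[7] = 29  (first piece 1, then r[6]=30)
r[8] = 37  (first piece 2, then r[6]=30)
r[9] = 39
r[10] = 44  (first piece 2, then r[8]=37)
r[11] = 46  (first piece 2, then r[9]=39)
One optimal plan: pieces 9 + 2 (1 cut) → €49 − €3 = €46.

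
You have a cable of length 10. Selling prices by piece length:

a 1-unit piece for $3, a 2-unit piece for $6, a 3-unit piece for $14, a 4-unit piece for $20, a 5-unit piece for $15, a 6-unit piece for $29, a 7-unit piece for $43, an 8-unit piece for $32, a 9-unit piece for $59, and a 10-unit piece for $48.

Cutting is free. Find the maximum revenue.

Let v[k] be the best obtainable value from length k. For each k, try every first piece i and keep the best of price[i] + v[k−i].
v[1] = 3
v[2] = 6  (first piece 1, then v[1]=3)
v[3] = 14
v[4] = 20
v[5] = 23  (first piece 1, then v[4]=20)
v[6] = 29
v[7] = 43
v[8] = 46  (first piece 1, then v[7]=43)
v[9] = 59
v[10] = 62  (first piece 1, then v[9]=59)
One optimal cutting: 9 + 1 → $59 + $3 = $62.

62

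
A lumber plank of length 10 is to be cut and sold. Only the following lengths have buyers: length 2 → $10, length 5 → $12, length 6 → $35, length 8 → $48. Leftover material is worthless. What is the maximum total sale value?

Build r[k] bottom-up: r[k] = max over allowed piece i of (p[i] + r[k−i]).
r[1] = 0
r[2] = 10
r[3] = 10
r[4] = 20  (first piece 2, then r[2]=10)
r[5] = max(10+10, 12+0) = 20
r[6] = max(10+20, 12+0, 35+0) = 35
r[7] = max(10+20, 12+10, 35+0) = 35
r[8] = max(10+35, 12+10, 35+10, 48+0) = 48
r[9] = max(10+35, 12+20, 35+10, 48+0) = 48
r[10] = max(10+48, 12+20, 35+20, 48+10) = 58
One optimal cutting: 8 + 2 → $58.

58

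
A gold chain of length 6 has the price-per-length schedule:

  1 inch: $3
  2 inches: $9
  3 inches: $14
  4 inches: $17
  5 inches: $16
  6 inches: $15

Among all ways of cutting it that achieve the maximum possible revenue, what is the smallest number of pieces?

Build r[k] bottom-up: r[k] = max over allowed piece i of (p[i] + r[k−i]).
r[1] = 3
r[2] = max(3+3, 9+0) = 9
r[3] = max(3+9, 9+3, 14+0) = 14
r[4] = max(3+14, 9+9, 14+3, 17+0) = 18
r[5] = max(3+18, 9+14, 14+9, 17+3, 16+0) = 23
r[6] = max(3+23, 9+18, 14+14, 17+9, 16+3, 15+0) = 28
Maximum revenue is $28.
Now minimize piece count subject to staying optimal: for each k, pieces[k] = 1 + min over i with p[i]+r[k−i]=r[k] of pieces[k−i].
pieces[3] = 1
pieces[4] = 2
pieces[5] = 2
pieces[6] = 2

2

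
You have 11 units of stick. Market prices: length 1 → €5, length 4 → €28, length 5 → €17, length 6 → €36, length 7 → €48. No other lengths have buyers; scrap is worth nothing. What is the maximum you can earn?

76

Let r[k] be the best obtainable value from length k. For each k, try every first piece i and keep the best of price[i] + r[k−i].
r[1] = 5
r[2] = 10  (first piece 1, then r[1]=5)
r[3] = 15  (first piece 1, then r[2]=10)
r[4] = max(5+15, 28+0) = 28
r[5] = max(5+28, 28+5, 17+0) = 33
r[6] = max(5+33, 28+10, 17+5, 36+0) = 38
r[7] = max(5+38, 28+15, 17+10, 36+5, 48+0) = 48
r[8] = max(5+48, 28+28, 17+15, 36+10, 48+5) = 56
r[9] = max(5+56, 28+33, 17+28, 36+15, 48+10) = 61
r[10] = max(5+61, 28+38, 17+33, 36+28, 48+15) = 66
r[11] = max(5+66, 28+48, 17+38, 36+33, 48+28) = 76
One optimal cutting: 7 + 4 → €76.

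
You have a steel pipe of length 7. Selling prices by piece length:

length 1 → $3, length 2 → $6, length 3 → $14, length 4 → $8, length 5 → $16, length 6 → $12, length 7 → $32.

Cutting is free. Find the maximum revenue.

Consider every possible first cut. best[k] is the best of p[i]+best[k−i] over all sellable i≤k.
best[1] = 3
best[2] = 6  (first piece 1, then best[1]=3)
best[3] = 14
best[4] = 17  (first piece 1, then best[3]=14)
best[5] = 20  (first piece 1, then best[4]=17)
best[6] = 28  (first piece 3, then best[3]=14)
best[7] = 32
Best is to sell the whole 7-meter piece uncut for $32.

32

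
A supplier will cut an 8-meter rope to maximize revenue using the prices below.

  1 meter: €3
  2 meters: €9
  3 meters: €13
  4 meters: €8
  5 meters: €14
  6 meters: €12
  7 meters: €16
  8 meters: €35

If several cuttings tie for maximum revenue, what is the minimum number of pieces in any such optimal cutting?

4

Build r[k] bottom-up: r[k] = max over allowed piece i of (p[i] + r[k−i]).
r[1] = 3
r[2] = 9
r[3] = 13
r[4] = 18  (first piece 2, then r[2]=9)
r[5] = 22  (first piece 2, then r[3]=13)
r[6] = 27  (first piece 2, then r[4]=18)
r[7] = 31  (first piece 2, then r[5]=22)
r[8] = 36  (first piece 2, then r[6]=27)
Maximum revenue is €36.
Now minimize piece count subject to staying optimal: for each k, pieces[k] = 1 + min over i with p[i]+r[k−i]=r[k] of pieces[k−i].
pieces[5] = 2
pieces[6] = 3
pieces[7] = 3
pieces[8] = 4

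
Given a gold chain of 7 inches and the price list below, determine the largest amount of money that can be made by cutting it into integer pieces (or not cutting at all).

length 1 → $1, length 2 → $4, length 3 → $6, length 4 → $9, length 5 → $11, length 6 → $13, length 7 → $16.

16

Build best[k] bottom-up: best[k] = max over allowed piece i of (p[i] + best[k−i]).
best[1] = 1
best[2] = max(1+1, 4+0) = 4
best[3] = max(1+4, 4+1, 6+0) = 6
best[4] = max(1+6, 4+4, 6+1, 9+0) = 9
best[5] = max(1+9, 4+6, 6+4, 9+1, 11+0) = 11
best[6] = max(1+11, 4+9, 6+6, 9+4, 11+1, 13+0) = 13
best[7] = max(1+13, 4+11, 6+9, …, 13+1, 16+0) = 16
Best is to sell the whole 7-inch piece uncut for $16.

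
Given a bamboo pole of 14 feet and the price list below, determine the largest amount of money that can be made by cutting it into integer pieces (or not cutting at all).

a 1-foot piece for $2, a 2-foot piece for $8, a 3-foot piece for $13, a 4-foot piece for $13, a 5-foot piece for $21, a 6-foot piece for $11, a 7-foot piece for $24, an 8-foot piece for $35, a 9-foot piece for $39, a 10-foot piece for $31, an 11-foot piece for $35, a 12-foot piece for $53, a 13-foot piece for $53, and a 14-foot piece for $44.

61

Consider every possible first cut. best[k] is the best of p[i]+best[k−i] over all sellable i≤k.
best[1] = 2
best[2] = max(2+2, 8+0) = 8
best[3] = max(2+8, 8+2, 13+0) = 13
best[4] = max(2+13, 8+8, 13+2, 13+0) = 16
best[5] = max(2+16, 8+13, 13+8, 13+2, 21+0) = 21
best[6] = max(2+21, 8+16, 13+13, 13+8, 21+2, 11+0) = 26
best[7] = max(2+26, 8+21, 13+16, …, 11+2, 24+0) = 29
best[8] = max(2+29, 8+26, 13+21, …, 24+2, 35+0) = 35
best[9] = max(2+35, 8+29, 13+26, …, 35+2, 39+0) = 39
best[10] = max(2+39, 8+35, 13+29, …, 39+2, 31+0) = 43
best[11] = max(2+43, 8+39, 13+35, …, 31+2, 35+0) = 48
best[12] = max(2+48, 8+43, 13+39, …, 35+2, 53+0) = 53
best[13] = max(2+53, 8+48, 13+43, …, 53+2, 53+0) = 56
best[14] = max(2+56, 8+53, 13+48, …, 53+2, 44+0) = 61
One optimal cutting: 12 + 2 → $53 + $8 = $61.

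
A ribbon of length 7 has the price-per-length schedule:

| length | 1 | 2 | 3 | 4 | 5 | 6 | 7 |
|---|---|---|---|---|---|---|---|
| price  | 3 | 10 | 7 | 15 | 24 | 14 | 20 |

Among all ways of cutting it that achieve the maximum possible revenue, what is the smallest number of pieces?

2

Consider every possible first cut. r[k] is the best of p[i]+r[k−i] over all sellable i≤k.
r[1] = 3
r[2] = 10
r[3] = 13  (first piece 1, then r[2]=10)
r[4] = 20  (first piece 2, then r[2]=10)
r[5] = 24
r[6] = 30  (first piece 2, then r[4]=20)
r[7] = 34  (first piece 2, then r[5]=24)
Maximum revenue is ¢34.
Now minimize piece count subject to staying optimal: for each k, pieces[k] = 1 + min over i with p[i]+r[k−i]=r[k] of pieces[k−i].
pieces[4] = 2
pieces[5] = 1
pieces[6] = 3
pieces[7] = 2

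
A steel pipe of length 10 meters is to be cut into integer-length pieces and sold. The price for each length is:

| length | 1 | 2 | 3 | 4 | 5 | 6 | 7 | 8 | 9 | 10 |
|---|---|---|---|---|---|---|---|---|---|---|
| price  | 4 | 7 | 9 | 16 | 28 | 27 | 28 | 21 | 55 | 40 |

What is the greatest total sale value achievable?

Build best[k] bottom-up: best[k] = max over allowed piece i of (p[i] + best[k−i]).
best[1] = 4
best[2] = max(4+4, 7+0) = 8
best[3] = max(4+8, 7+4, 9+0) = 12
best[4] = max(4+12, 7+8, 9+4, 16+0) = 16
best[5] = max(4+16, 7+12, 9+8, 16+4, 28+0) = 28
best[6] = max(4+28, 7+16, 9+12, 16+8, 28+4, 27+0) = 32
best[7] = max(4+32, 7+28, 9+16, …, 27+4, 28+0) = 36
best[8] = max(4+36, 7+32, 9+28, …, 28+4, 21+0) = 40
best[9] = max(4+40, 7+36, 9+32, …, 21+4, 55+0) = 55
best[10] = max(4+55, 7+40, 9+36, …, 55+4, 40+0) = 59
One optimal cutting: 9 + 1 → $55 + $4 = $59.

59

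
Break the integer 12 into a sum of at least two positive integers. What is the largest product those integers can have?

81

Let f[k] be the best product for length k (with at least one cut). For each first piece i, the rest contributes max(k−i, f[k−i]).
f[2] = 1·max(1,0) = 1·1 = 1
f[3] = 1·max(2,1) = 1·2 = 2
f[4] = 2·max(2,1) = 2·2 = 4
f[5] = 2·max(3,2) = 2·3 = 6
f[6] = 3·max(3,2) = 3·3 = 9
f[7] = 2·max(5,6) = 2·6 = 12
f[8] = 2·max(6,9) = 2·9 = 18
f[9] = 3·max(6,9) = 3·9 = 27
f[10] = 2·max(8,18) = 2·18 = 36
f[11] = 2·max(9,27) = 2·27 = 54
f[12] = 3·max(9,27) = 3·27 = 81
One optimal split: 3 + 3 + 3 + 3; product 3·3·3·3 = 81.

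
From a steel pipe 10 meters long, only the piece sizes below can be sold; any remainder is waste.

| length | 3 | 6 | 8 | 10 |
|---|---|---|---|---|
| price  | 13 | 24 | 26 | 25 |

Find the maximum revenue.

Build f[k] bottom-up: f[k] = max over allowed piece i of (p[i] + f[k−i]).
f[1] = 0
f[2] = 0
f[3] = 13
f[4] = 13
f[5] = 13
f[6] = max(13+13, 24+0) = 26
f[7] = max(13+13, 24+0) = 26
f[8] = max(13+13, 24+0, 26+0) = 26
f[9] = max(13+26, 24+13, 26+0) = 39
f[10] = max(13+26, 24+13, 26+0, 25+0) = 39
One optimal cutting: pieces 3 + 3 + 3 with 1 meter of scrap → $39.

39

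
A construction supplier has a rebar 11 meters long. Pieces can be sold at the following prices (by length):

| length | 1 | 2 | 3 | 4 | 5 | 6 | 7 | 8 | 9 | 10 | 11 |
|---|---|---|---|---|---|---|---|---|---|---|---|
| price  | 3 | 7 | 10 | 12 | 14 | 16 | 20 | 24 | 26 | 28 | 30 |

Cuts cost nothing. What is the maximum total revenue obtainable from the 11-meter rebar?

Let R[k] be the best obtainable value from length k. For each k, try every first piece i and keep the best of price[i] + R[k−i].
R[1] = 3
R[2] = 7
R[3] = 10  (first piece 1, then R[2]=7)
R[4] = 14  (first piece 2, then R[2]=7)
R[5] = 17  (first piece 1, then R[4]=14)
R[6] = 21  (first piece 2, then R[4]=14)
R[7] = 24  (first piece 1, then R[6]=21)
R[8] = 28  (first piece 2, then R[6]=21)
R[9] = 31  (first piece 1, then R[8]=28)
R[10] = 35  (first piece 2, then R[8]=28)
R[11] = 38  (first piece 1, then R[10]=35)
One optimal cutting: 2 + 2 + 2 + 2 + 2 + 1 → ₹7 + ₹7 + ₹7 + ₹7 + ₹7 + ₹3 = ₹38.

38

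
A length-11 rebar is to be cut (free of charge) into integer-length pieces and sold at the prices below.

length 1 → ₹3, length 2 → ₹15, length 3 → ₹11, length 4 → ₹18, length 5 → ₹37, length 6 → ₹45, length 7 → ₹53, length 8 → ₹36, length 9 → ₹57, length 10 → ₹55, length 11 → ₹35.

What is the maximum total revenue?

Build best[k] bottom-up: best[k] = max over allowed piece i of (p[i] + best[k−i]).
best[1] = 3
best[2] = max(3+3, 15+0) = 15
best[3] = max(3+15, 15+3, 11+0) = 18
best[4] = max(3+18, 15+15, 11+3, 18+0) = 30
best[5] = max(3+30, 15+18, 11+15, 18+3, 37+0) = 37
best[6] = max(3+37, 15+30, 11+18, 18+15, 37+3, 45+0) = 45
best[7] = max(3+45, 15+37, 11+30, …, 45+3, 53+0) = 53
best[8] = max(3+53, 15+45, 11+37, …, 53+3, 36+0) = 60
best[9] = max(3+60, 15+53, 11+45, …, 36+3, 57+0) = 68
best[10] = max(3+68, 15+60, 11+53, …, 57+3, 55+0) = 75
best[11] = max(3+75, 15+68, 11+60, …, 55+3, 35+0) = 83
One optimal cutting: 7 + 2 + 2 → ₹53 + ₹15 + ₹15 = ₹83.

83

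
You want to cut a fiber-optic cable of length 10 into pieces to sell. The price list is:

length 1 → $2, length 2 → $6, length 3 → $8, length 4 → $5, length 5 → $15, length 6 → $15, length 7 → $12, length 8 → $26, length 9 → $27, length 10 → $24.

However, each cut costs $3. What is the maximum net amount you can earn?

29

Let r[k] be the best obtainable value from length k. For each k, try every first piece i and keep the best of price[i] + r[k−i] minus the 3 cut fee when i<k.
r[1] = 2
r[2] = 6
r[3] = 8
r[4] = 9  (first piece 2, then r[2]=6)
r[5] = 15
r[6] = 15
r[7] = 18  (first piece 2, then r[5]=15)
r[8] = 26
r[9] = 27
r[10] = 29  (first piece 2, then r[8]=26)
One optimal plan: pieces 8 + 2 (1 cut) → $32 − $3 = $29.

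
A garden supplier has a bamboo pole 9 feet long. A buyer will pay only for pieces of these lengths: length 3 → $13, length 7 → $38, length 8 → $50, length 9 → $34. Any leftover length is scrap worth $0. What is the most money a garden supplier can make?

50

Consider every possible first cut. f[k] is the best of p[i]+f[k−i] over all sellable i≤k.
f[1] = 0
f[2] = 0
f[3] = 13
f[4] = 13
f[5] = 13
f[6] = 26  (first piece 3, then f[3]=13)
f[7] = max(13+13, 38+0) = 38
f[8] = max(13+13, 38+0, 50+0) = 50
f[9] = max(13+26, 38+0, 50+0, 34+0) = 50
One optimal cutting: pieces 8 with 1 foot of scrap → $50.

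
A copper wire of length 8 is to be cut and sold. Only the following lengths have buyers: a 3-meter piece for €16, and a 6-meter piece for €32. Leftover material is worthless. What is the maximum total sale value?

32

Consider every possible first cut. best[k] is the best of p[i]+best[k−i] over all sellable i≤k.
best[1] = 0
best[2] = 0
best[3] = 16
best[4] = 16
best[5] = 16
best[6] = 32  (first piece 3, then best[3]=16)
best[7] = 32
best[8] = 32
One optimal cutting: pieces 3 + 3 with 2 meters of scrap → €32.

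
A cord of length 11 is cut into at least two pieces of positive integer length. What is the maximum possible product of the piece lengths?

54

Let g[k] be the best product for length k (with at least one cut). For each first piece i, the rest contributes max(k−i, g[k−i]).
g[2] = 1×max(1,0) = 1×1 = 1
g[3] = max(1×2, 2×1) = 2
g[4] = max(1×3, 2×2, 3×1) = 4
g[5] = max(1×4, 2×3, 3×2, 4×1) = 6
g[6] = max(1×6, 2×4, 3×3, 4×2, 5×1) = 9
g[7] = max(1×9, 2×6, 3×4, 4×3, 5×2, 6×1) = 12
g[8] = max(1×12, 2×9, 3×6, …, 6×2, 7×1) = 18
g[9] = max(1×18, 2×12, 3×9, …, 7×2, 8×1) = 27
g[10] = max(1×27, 2×18, 3×12, …, 8×2, 9×1) = 36
g[11] = max(1×36, 2×27, 3×18, …, 9×2, 10×1) = 54
One optimal split: 3 + 3 + 3 + 2; product 3×3×3×2 = 54.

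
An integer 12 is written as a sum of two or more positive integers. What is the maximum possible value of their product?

81

Fill f[k] for k=2..12: at each k try every first piece i and multiply by the better of (k−i) uncut or f[k−i].
Small cases: f[2]=1, f[3]=2, f[4]=4, f[5]=6, f[6]=9, f[7]=12.
f[8] = max(1×12, 2×9, 3×6, …, 6×2, 7×1) = 18
f[9] = max(1×18, 2×12, 3×9, …, 7×2, 8×1) = 27
f[10] = max(1×27, 2×18, 3×12, …, 8×2, 9×1) = 36
f[11] = max(1×36, 2×27, 3×18, …, 9×2, 10×1) = 54
f[12] = max(1×54, 2×36, 3×27, …, 10×2, 11×1) = 81
One optimal split: 3 + 3 + 3 + 3; product 3×3×3×3 = 81.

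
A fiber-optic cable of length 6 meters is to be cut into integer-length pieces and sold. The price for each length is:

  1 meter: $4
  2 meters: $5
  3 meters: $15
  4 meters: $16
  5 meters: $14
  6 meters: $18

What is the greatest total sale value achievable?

30

Build r[k] bottom-up: r[k] = max over allowed piece i of (p[i] + r[k−i]).
r[1] = 4
r[2] = max(4+4, 5+0) = 8
r[3] = max(4+8, 5+4, 15+0) = 15
r[4] = max(4+15, 5+8, 15+4, 16+0) = 19
r[5] = max(4+19, 5+15, 15+8, 16+4, 14+0) = 23
r[6] = max(4+23, 5+19, 15+15, 16+8, 14+4, 18+0) = 30
One optimal cutting: 3 + 3 → $15 + $15 = $30.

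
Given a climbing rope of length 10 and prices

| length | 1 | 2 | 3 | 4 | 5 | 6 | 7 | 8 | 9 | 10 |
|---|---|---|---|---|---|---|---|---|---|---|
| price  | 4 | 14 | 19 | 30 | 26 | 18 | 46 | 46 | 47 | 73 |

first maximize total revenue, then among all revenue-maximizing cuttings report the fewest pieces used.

3

Consider every possible first cut. r[k] is the best of p[i]+r[k−i] over all sellable i≤k.
r[1] = 4
r[2] = max(4+4, 14+0) = 14
r[3] = max(4+14, 14+4, 19+0) = 19
r[4] = max(4+19, 14+14, 19+4, 30+0) = 30
r[5] = max(4+30, 14+19, 19+14, 30+4, 26+0) = 34
r[6] = max(4+34, 14+30, 19+19, 30+14, 26+4, 18+0) = 44
r[7] = max(4+44, 14+34, 19+30, …, 18+4, 46+0) = 49
r[8] = max(4+49, 14+44, 19+34, …, 46+4, 46+0) = 60
r[9] = max(4+60, 14+49, 19+44, …, 46+4, 47+0) = 64
r[10] = max(4+64, 14+60, 19+49, …, 47+4, 73+0) = 74
Maximum revenue is €74.
Now minimize piece count subject to staying optimal: for each k, pieces[k] = 1 + min over i with p[i]+r[k−i]=r[k] of pieces[k−i].
pieces[7] = 2
pieces[8] = 2
pieces[9] = 3
pieces[10] = 3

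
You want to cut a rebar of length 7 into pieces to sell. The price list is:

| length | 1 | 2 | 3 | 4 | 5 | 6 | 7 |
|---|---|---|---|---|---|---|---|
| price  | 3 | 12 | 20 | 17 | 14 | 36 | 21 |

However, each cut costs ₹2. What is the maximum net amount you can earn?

Consider every possible first cut. v[k] is the best of p[i]+v[k−i] over all sellable i≤k, charging 2 whenever i<k.
v[1] = 3
v[2] = max(3+3-2, 12+0) = 12
v[3] = max(3+12-2, 12+3-2, 20+0) = 20
v[4] = max(3+20-2, 12+12-2, 20+3-2, 17+0) = 22
v[5] = max(3+22-2, 12+20-2, 20+12-2, 17+3-2, 14+0) = 30
v[6] = max(3+30-2, 12+22-2, 20+20-2, 17+12-2, 14+3-2, 36+0) = 38
v[7] = max(3+38-2, 12+30-2, 20+22-2, …, 36+3-2, 21+0) = 40
One optimal plan: pieces 3 + 2 + 2 (2 cuts) → ₹44 − ₹4 = ₹40.

40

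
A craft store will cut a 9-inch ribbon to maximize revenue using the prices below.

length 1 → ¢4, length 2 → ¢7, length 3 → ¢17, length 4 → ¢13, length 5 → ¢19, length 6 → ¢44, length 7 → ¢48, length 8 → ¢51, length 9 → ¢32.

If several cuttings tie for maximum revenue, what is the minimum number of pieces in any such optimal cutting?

Let r[k] be the best obtainable value from length k. For each k, try every first piece i and keep the best of price[i] + r[k−i].
r[1] = 4
r[2] = max(4+4, 7+0) = 8
r[3] = max(4+8, 7+4, 17+0) = 17
r[4] = max(4+17, 7+8, 17+4, 13+0) = 21
r[5] = max(4+21, 7+17, 17+8, 13+4, 19+0) = 25
r[6] = max(4+25, 7+21, 17+17, 13+8, 19+4, 44+0) = 44
r[7] = max(4+44, 7+25, 17+21, …, 44+4, 48+0) = 48
r[8] = max(4+48, 7+44, 17+25, …, 48+4, 51+0) = 52
r[9] = max(4+52, 7+48, 17+44, …, 51+4, 32+0) = 61
Maximum revenue is ¢61.
Now minimize piece count subject to staying optimal: for each k, pieces[k] = 1 + min over i with p[i]+r[k−i]=r[k] of pieces[k−i].
pieces[6] = 1
pieces[7] = 1
pieces[8] = 2
pieces[9] = 2

2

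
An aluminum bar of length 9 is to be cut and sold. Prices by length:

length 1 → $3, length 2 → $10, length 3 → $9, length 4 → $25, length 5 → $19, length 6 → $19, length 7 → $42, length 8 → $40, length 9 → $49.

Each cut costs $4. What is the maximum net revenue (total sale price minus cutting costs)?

49

Consider every possible first cut. r[k] is the best of p[i]+r[k−i] over all sellable i≤k, charging 4 whenever i<k.
r[1] = 3
r[2] = 10
r[3] = 9  (first piece 1, then r[2]=10)
r[4] = 25
r[5] = 24  (first piece 1, then r[4]=25)
r[6] = 31  (first piece 2, then r[4]=25)
r[7] = 42
r[8] = 46  (first piece 4, then r[4]=25)
r[9] = 49
Best is to make no cuts and sell whole for $49.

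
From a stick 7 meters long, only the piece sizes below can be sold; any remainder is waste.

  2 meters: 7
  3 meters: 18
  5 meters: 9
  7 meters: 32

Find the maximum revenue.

Build best[k] bottom-up: best[k] = max over allowed piece i of (p[i] + best[k−i]).
best[1] = 0
best[2] = 7
best[3] = max(7+0, 18+0) = 18
best[4] = max(7+7, 18+0) = 18
best[5] = max(7+18, 18+7, 9+0) = 25
best[6] = max(7+18, 18+18, 9+0) = 36
best[7] = max(7+25, 18+18, 9+7, 32+0) = 36
One optimal cutting: pieces 3 + 3 with 1 meter of scrap → 36.

36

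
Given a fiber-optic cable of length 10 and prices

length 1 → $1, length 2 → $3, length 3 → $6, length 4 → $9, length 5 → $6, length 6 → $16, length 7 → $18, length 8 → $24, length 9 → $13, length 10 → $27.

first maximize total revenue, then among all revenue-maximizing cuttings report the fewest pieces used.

1

Build r[k] bottom-up: r[k] = max over allowed piece i of (p[i] + r[k−i]).
r[1] = 1
r[2] = max(1+1, 3+0) = 3
r[3] = max(1+3, 3+1, 6+0) = 6
r[4] = max(1+6, 3+3, 6+1, 9+0) = 9
r[5] = max(1+9, 3+6, 6+3, 9+1, 6+0) = 10
r[6] = max(1+10, 3+9, 6+6, 9+3, 6+1, 16+0) = 16
r[7] = max(1+16, 3+10, 6+9, …, 16+1, 18+0) = 18
r[8] = max(1+18, 3+16, 6+10, …, 18+1, 24+0) = 24
r[9] = max(1+24, 3+18, 6+16, …, 24+1, 13+0) = 25
r[10] = max(1+25, 3+24, 6+18, …, 13+1, 27+0) = 27
Maximum revenue is $27.
Now minimize piece count subject to staying optimal: for each k, pieces[k] = 1 + min over i with p[i]+r[k−i]=r[k] of pieces[k−i].
pieces[7] = 1
pieces[8] = 1
pieces[9] = 2
pieces[10] = 1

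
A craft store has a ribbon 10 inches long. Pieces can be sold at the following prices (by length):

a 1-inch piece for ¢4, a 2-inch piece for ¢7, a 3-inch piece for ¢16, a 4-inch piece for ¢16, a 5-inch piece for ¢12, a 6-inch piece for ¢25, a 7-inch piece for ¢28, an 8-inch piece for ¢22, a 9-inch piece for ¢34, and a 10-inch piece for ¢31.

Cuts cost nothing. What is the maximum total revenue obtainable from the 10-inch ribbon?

52

Build best[k] bottom-up: best[k] = max over allowed piece i of (p[i] + best[k−i]).
best[1] = 4
best[2] = max(4+4, 7+0) = 8
best[3] = max(4+8, 7+4, 16+0) = 16
best[4] = max(4+16, 7+8, 16+4, 16+0) = 20
best[5] = max(4+20, 7+16, 16+8, 16+4, 12+0) = 24
best[6] = max(4+24, 7+20, 16+16, 16+8, 12+4, 25+0) = 32
best[7] = max(4+32, 7+24, 16+20, …, 25+4, 28+0) = 36
best[8] = max(4+36, 7+32, 16+24, …, 28+4, 22+0) = 40
best[9] = max(4+40, 7+36, 16+32, …, 22+4, 34+0) = 48
best[10] = max(4+48, 7+40, 16+36, …, 34+4, 31+0) = 52
One optimal cutting: 3 + 3 + 3 + 1 → ¢16 + ¢16 + ¢16 + ¢4 = ¢52.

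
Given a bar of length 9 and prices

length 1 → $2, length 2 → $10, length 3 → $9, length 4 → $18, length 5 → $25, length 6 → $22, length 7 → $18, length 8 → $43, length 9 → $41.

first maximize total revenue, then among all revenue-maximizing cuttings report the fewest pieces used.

Let r[k] be the best obtainable value from length k. For each k, try every first piece i and keep the best of price[i] + r[k−i].
r[1] = 2
r[2] = max(2+2, 10+0) = 10
r[3] = max(2+10, 10+2, 9+0) = 12
r[4] = max(2+12, 10+10, 9+2, 18+0) = 20
r[5] = max(2+20, 10+12, 9+10, 18+2, 25+0) = 25
r[6] = max(2+25, 10+20, 9+12, 18+10, 25+2, 22+0) = 30
r[7] = max(2+30, 10+25, 9+20, …, 22+2, 18+0) = 35
r[8] = max(2+35, 10+30, 9+25, …, 18+2, 43+0) = 43
r[9] = max(2+43, 10+35, 9+30, …, 43+2, 41+0) = 45
Maximum revenue is $45.
Now minimize piece count subject to staying optimal: for each k, pieces[k] = 1 + min over i with p[i]+r[k−i]=r[k] of pieces[k−i].
pieces[6] = 3
pieces[7] = 2
pieces[8] = 1
pieces[9] = 2

2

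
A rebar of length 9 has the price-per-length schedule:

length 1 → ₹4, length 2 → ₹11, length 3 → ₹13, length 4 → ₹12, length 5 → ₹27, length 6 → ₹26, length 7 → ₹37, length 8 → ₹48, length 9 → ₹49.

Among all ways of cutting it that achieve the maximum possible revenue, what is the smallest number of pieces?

2

Let r[k] be the best obtainable value from length k. For each k, try every first piece i and keep the best of price[i] + r[k−i].
r[1] = 4
r[2] = max(4+4, 11+0) = 11
r[3] = max(4+11, 11+4, 13+0) = 15
r[4] = max(4+15, 11+11, 13+4, 12+0) = 22
r[5] = max(4+22, 11+15, 13+11, 12+4, 27+0) = 27
r[6] = max(4+27, 11+22, 13+15, 12+11, 27+4, 26+0) = 33
r[7] = max(4+33, 11+27, 13+22, …, 26+4, 37+0) = 38
r[8] = max(4+38, 11+33, 13+27, …, 37+4, 48+0) = 48
r[9] = max(4+48, 11+38, 13+33, …, 48+4, 49+0) = 52
Maximum revenue is ₹52.
Now minimize piece count subject to staying optimal: for each k, pieces[k] = 1 + min over i with p[i]+r[k−i]=r[k] of pieces[k−i].
pieces[6] = 3
pieces[7] = 2
pieces[8] = 1
pieces[9] = 2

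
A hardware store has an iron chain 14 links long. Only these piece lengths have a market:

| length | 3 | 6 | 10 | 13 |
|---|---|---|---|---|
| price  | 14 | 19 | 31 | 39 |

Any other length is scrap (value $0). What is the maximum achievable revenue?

56

Consider every possible first cut. f[k] is the best of p[i]+f[k−i] over all sellable i≤k.
f[1] = 0
f[2] = 0
f[3] = 14
f[4] = 14
f[5] = 14
f[6] = max(14+14, 19+0) = 28
f[7] = max(14+14, 19+0) = 28
f[8] = max(14+14, 19+0) = 28
f[9] = max(14+28, 19+14) = 42
f[10] = max(14+28, 19+14, 31+0) = 42
f[11] = max(14+28, 19+14, 31+0) = 42
f[12] = max(14+42, 19+28, 31+0) = 56
f[13] = max(14+42, 19+28, 31+14, 39+0) = 56
f[14] = max(14+42, 19+28, 31+14, 39+0) = 56
One optimal cutting: pieces 3 + 3 + 3 + 3 with 2 links of scrap → $56.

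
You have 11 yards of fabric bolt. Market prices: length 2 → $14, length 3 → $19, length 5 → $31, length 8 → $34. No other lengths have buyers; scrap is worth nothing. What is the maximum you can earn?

Let r[k] be the best obtainable value from length k. For each k, try every first piece i and keep the best of price[i] + r[k−i].
r[1] = 0
r[2] = 14
r[3] = max(14+0, 19+0) = 19
r[4] = max(14+14, 19+0) = 28
r[5] = max(14+19, 19+14, 31+0) = 33
r[6] = max(14+28, 19+19, 31+0) = 42
r[7] = max(14+33, 19+28, 31+14) = 47
r[8] = max(14+42, 19+33, 31+19, 34+0) = 56
r[9] = max(14+47, 19+42, 31+28, 34+0) = 61
r[10] = max(14+56, 19+47, 31+33, 34+14) = 70
r[11] = max(14+61, 19+56, 31+42, 34+19) = 75
One optimal cutting: 3 + 2 + 2 + 2 + 2 → $75.

75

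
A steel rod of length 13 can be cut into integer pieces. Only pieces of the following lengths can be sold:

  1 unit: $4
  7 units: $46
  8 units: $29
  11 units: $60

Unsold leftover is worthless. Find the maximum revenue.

Let r[k] be the best obtainable value from length k. For each k, try every first piece i and keep the best of price[i] + r[k−i].
r[1] = 4
r[2] = 8  (first piece 1, then r[1]=4)
r[3] = 12  (first piece 1, then r[2]=8)
r[4] = 16  (first piece 1, then r[3]=12)
r[5] = 20  (first piece 1, then r[4]=16)
r[6] = 24  (first piece 1, then r[5]=20)
r[7] = max(4+24, 46+0) = 46
r[8] = max(4+46, 46+4, 29+0) = 50
r[9] = max(4+50, 46+8, 29+4) = 54
r[10] = max(4+54, 46+12, 29+8) = 58
r[11] = max(4+58, 46+16, 29+12, 60+0) = 62
r[12] = max(4+62, 46+20, 29+16, 60+4) = 66
r[13] = max(4+66, 46+24, 29+20, 60+8) = 70
One optimal cutting: 7 + 1 + 1 + 1 + 1 + 1 + 1 → $70.

70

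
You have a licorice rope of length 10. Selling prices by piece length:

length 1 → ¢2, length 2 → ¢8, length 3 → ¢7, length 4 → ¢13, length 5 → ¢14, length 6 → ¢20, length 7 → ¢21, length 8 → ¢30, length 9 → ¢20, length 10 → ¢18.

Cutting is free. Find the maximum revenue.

40

Consider every possible first cut. v[k] is the best of p[i]+v[k−i] over all sellable i≤k.
v[1] = 2
v[2] = max(2+2, 8+0) = 8
v[3] = max(2+8, 8+2, 7+0) = 10
v[4] = max(2+10, 8+8, 7+2, 13+0) = 16
v[5] = max(2+16, 8+10, 7+8, 13+2, 14+0) = 18
v[6] = max(2+18, 8+16, 7+10, 13+8, 14+2, 20+0) = 24
v[7] = max(2+24, 8+18, 7+16, …, 20+2, 21+0) = 26
v[8] = max(2+26, 8+24, 7+18, …, 21+2, 30+0) = 32
v[9] = max(2+32, 8+26, 7+24, …, 30+2, 20+0) = 34
v[10] = max(2+34, 8+32, 7+26, …, 20+2, 18+0) = 40
One optimal cutting: 2 + 2 + 2 + 2 + 2 → ¢8 + ¢8 + ¢8 + ¢8 + ¢8 = ¢40.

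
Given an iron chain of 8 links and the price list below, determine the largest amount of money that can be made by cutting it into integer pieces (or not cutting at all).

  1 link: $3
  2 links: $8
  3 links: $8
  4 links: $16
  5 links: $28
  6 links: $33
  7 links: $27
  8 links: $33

Consider every possible first cut. r[k] is the best of p[i]+r[k−i] over all sellable i≤k.
r[1] = 3
r[2] = 8
r[3] = 11  (first piece 1, then r[2]=8)
r[4] = 16  (first piece 2, then r[2]=8)
r[5] = 28
r[6] = 33
r[7] = 36  (first piece 1, then r[6]=33)
r[8] = 41  (first piece 2, then r[6]=33)
One optimal cutting: 6 + 2 → $33 + $8 = $41.

41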